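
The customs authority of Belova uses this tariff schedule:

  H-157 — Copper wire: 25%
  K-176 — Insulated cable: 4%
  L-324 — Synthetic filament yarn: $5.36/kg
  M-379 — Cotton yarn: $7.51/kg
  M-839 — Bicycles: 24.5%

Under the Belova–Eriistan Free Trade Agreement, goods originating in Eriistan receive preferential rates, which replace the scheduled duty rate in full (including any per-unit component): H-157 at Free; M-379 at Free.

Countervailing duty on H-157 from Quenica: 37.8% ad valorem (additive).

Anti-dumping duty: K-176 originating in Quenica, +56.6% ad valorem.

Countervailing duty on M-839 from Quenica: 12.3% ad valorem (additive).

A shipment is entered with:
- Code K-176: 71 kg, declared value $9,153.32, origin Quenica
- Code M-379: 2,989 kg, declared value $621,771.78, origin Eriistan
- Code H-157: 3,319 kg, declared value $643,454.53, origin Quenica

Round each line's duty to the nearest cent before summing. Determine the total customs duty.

Line 1 (K-176, Quenica, 71 kg, $9,153.32):
Base rate for K-176 is 4%.
Additional duty on K-176 from Quenica: +56.6%. Applied ad valorem rate: 4% + 56.6% = 60.6%.
Duty = $9,153.32 × 60.6% = $5,546.91.
Line 2 (M-379, Eriistan, 2,989 kg, $621,771.78):
Base rate for M-379 is $7.51/kg.
Origin Eriistan qualifies under the Belova–Eriistan agreement and M-379 is covered: preferential rate Free applies instead.
Duty = $621,771.78 × 0% = $0.00.
Line 3 (H-157, Quenica, 3,319 kg, $643,454.53):
Base rate for H-157 is 25%.
H-157 has an FTA preferential rate, but origin Quenica is not Eriistan; base rate stands.
Additional duty on H-157 from Quenica: +37.8%. Applied ad valorem rate: 25% + 37.8% = 62.8%.
Duty = $643,454.53 × 62.8% = $404,089.44.
Total = $5,546.91 + $0.00 + $404,089.44 = $409,636.35.

$409,636.35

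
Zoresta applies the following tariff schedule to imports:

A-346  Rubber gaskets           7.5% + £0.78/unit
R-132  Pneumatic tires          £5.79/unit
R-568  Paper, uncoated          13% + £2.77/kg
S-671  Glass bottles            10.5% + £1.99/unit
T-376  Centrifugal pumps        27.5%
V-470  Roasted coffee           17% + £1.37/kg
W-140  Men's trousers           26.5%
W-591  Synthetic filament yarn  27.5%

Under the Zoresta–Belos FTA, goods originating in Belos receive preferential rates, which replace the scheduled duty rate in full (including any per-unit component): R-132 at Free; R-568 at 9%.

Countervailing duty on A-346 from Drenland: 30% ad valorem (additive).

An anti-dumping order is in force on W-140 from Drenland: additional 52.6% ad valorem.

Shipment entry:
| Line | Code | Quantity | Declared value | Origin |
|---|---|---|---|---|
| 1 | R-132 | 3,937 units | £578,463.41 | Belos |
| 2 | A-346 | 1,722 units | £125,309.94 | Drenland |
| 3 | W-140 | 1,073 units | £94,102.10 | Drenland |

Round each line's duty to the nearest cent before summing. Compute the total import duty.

Line 1 (R-132, Belos, 3,937 units, £578,463.41):
Base rate for R-132 is £5.79/unit.
Origin Belos qualifies under the Zoresta–Belos agreement and R-132 is covered: preferential rate Free applies instead.
Duty = £578,463.41 × 0% = £0.00.
Line 2 (A-346, Drenland, 1,722 units, £125,309.94):
Base rate for A-346 is 7.5% + £0.78/unit.
Additional duty on A-346 from Drenland: +30%. Applied ad valorem rate: 7.5% + 30% = 37.5%.
Duty = £125,309.94 × 37.5% + 1,722 × £0.78 = £48,334.39.
Line 3 (W-140, Drenland, 1,073 units, £94,102.10):
Base rate for W-140 is 26.5%.
Additional duty on W-140 from Drenland: +52.6%. Applied ad valorem rate: 26.5% + 52.6% = 79.1%.
Duty = £94,102.10 × 79.1% = £74,434.76.
Total = £0.00 + £48,334.39 + £74,434.76 = £122,769.15.

£122,769.15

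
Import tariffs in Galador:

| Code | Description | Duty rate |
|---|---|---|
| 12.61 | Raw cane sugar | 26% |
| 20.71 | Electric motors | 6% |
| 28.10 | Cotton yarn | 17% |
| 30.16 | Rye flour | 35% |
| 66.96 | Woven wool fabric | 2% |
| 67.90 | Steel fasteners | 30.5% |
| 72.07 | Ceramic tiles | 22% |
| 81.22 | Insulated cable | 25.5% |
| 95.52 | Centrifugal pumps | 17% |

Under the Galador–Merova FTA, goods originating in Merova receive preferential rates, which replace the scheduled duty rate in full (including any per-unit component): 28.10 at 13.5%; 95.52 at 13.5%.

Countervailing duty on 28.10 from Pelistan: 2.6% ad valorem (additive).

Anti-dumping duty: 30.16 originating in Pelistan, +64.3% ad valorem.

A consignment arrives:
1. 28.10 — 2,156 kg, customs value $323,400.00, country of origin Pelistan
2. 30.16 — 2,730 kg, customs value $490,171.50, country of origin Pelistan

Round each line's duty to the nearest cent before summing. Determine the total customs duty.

$550,126.70

Line 1 (28.10, Pelistan, 2,156 kg, $323,400.00):
Base rate for 28.10 is 17%.
28.10 has an FTA preferential rate, but origin Pelistan is not Merova; base rate stands.
Additional duty on 28.10 from Pelistan: +2.6%. Applied ad valorem rate: 17% + 2.6% = 19.6%.
Duty = $323,400.00 × 19.6% = $63,386.40.
Line 2 (30.16, Pelistan, 2,730 kg, $490,171.50):
Base rate for 30.16 is 35%.
Additional duty on 30.16 from Pelistan: +64.3%. Applied ad valorem rate: 35% + 64.3% = 99.3%.
Duty = $490,171.50 × 99.3% = $486,740.30.
Total = $63,386.40 + $486,740.30 = $550,126.70.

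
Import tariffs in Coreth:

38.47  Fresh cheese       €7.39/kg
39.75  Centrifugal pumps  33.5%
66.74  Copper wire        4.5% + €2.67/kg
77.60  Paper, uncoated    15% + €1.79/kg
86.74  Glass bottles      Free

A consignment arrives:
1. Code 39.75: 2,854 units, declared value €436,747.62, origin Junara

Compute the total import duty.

€146,310.45

Line 1 (39.75, Junara, 2,854 units, €436,747.62):
Base rate for 39.75 is 33.5%.
Duty = €436,747.62 × 33.5% = €146,310.45.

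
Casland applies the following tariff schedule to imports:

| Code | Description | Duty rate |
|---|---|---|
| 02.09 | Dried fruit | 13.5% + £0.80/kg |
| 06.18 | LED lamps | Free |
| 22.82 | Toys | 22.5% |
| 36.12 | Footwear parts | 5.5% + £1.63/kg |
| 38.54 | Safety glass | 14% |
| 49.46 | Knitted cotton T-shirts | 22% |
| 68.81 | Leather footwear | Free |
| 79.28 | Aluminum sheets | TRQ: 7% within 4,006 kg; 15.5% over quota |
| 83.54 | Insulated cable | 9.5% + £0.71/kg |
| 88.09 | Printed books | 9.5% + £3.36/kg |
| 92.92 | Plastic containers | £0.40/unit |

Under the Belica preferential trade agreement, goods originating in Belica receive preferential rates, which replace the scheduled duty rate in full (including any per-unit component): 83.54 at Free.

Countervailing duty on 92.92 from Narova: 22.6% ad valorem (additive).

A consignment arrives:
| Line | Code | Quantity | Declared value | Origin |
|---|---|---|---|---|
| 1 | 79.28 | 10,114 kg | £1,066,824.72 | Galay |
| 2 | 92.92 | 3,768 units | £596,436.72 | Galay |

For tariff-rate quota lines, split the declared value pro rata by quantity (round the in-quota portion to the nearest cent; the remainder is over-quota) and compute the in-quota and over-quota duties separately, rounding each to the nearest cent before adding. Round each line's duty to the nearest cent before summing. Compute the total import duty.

£130,948.04

Line 1 (79.28, Galay, 10,114 kg, £1,066,824.72):
Code 79.28 is under a tariff-rate quota (threshold 4,006 kg). In-quota: 4,006 kg at 7%; over-quota: 6,108 kg at 15.5%.
Pro-rata value split: in-quota = £1,066,824.72 × 4,006/10,114 = £422,552.88; over-quota = £1,066,824.72 − £422,552.88 = £644,271.84.
In-quota duty = £422,552.88 × 7% = £29,578.70. Over-quota duty = £644,271.84 × 15.5% = £99,862.14.
Line duty = £29,578.70 + £99,862.14 = £129,440.84.
Line 2 (92.92, Galay, 3,768 units, £596,436.72):
Base rate for 92.92 is £0.40/unit.
The additional-duty order on 92.92 targets Narova, not Galay; it does not apply.
Duty = 3,768 × £0.40 = £1,507.20.
Total = £129,440.84 + £1,507.20 = £130,948.04.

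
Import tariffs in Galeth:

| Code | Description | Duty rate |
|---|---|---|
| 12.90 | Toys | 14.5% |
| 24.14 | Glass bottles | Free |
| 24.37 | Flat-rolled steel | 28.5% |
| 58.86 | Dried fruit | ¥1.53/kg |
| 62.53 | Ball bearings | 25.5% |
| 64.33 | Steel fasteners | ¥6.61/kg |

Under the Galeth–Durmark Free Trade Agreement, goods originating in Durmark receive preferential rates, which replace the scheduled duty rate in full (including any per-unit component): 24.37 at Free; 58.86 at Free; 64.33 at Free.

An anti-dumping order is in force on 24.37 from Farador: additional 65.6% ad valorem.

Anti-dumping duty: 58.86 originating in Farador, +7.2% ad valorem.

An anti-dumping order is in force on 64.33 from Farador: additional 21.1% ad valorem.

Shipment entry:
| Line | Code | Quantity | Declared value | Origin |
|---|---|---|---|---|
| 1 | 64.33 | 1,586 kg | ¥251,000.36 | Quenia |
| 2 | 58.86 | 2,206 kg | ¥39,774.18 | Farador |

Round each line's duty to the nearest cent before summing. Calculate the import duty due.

Line 1 (64.33, Quenia, 1,586 kg, ¥251,000.36):
Base rate for 64.33 is ¥6.61/kg.
64.33 has an FTA preferential rate, but origin Quenia is not Durmark; base rate stands.
The additional-duty order on 64.33 targets Farador, not Quenia; it does not apply.
Duty = 1,586 × ¥6.61 = ¥10,483.46.
Line 2 (58.86, Farador, 2,206 kg, ¥39,774.18):
Base rate for 58.86 is ¥1.53/kg.
58.86 has an FTA preferential rate, but origin Farador is not Durmark; base rate stands.
Additional duty on 58.86 from Farador: +7.2% ad valorem. Applied ad valorem rate = 7.2%.
Duty = ¥39,774.18 × 7.2% + 2,206 × ¥1.53 = ¥6,238.92.
Total = ¥10,483.46 + ¥6,238.92 = ¥16,722.38.

¥16,722.38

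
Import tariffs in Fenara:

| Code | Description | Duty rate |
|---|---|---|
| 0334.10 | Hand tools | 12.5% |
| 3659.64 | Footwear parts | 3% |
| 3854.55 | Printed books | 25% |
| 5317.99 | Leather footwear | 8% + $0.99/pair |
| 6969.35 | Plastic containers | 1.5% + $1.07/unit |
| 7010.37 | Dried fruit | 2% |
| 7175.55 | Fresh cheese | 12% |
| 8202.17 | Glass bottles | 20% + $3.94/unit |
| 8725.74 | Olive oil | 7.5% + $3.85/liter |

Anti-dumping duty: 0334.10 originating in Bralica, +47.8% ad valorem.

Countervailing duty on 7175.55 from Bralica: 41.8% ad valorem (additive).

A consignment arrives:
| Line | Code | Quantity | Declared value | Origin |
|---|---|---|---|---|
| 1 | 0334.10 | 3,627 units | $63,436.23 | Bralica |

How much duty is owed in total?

Line 1 (0334.10, Bralica, 3,627 units, $63,436.23):
Base rate for 0334.10 is 12.5%.
Additional duty on 0334.10 from Bralica: +47.8%. Applied ad valorem rate: 12.5% + 47.8% = 60.3%.
Duty = $63,436.23 × 60.3% = $38,252.05.

$38,252.05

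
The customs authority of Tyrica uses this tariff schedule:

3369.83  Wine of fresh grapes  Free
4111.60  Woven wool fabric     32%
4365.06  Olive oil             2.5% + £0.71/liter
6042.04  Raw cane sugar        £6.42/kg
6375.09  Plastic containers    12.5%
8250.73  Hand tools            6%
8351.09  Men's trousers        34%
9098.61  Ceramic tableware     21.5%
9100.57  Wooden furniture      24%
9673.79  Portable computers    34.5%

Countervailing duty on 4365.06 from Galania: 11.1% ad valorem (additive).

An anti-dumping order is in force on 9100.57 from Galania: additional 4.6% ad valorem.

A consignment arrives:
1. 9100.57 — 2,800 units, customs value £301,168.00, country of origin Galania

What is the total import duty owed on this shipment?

£86,134.05

Line 1 (9100.57, Galania, 2,800 units, £301,168.00):
Base rate for 9100.57 is 24%.
Additional duty on 9100.57 from Galania: +4.6%. Applied ad valorem rate: 24% + 4.6% = 28.6%.
Duty = £301,168.00 × 28.6% = £86,134.05.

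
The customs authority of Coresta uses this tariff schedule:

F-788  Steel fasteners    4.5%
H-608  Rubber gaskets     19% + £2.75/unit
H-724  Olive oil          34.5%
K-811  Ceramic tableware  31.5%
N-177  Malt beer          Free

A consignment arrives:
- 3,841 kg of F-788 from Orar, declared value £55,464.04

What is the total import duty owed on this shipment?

Line 1 (F-788, Orar, 3,841 kg, £55,464.04):
Base rate for F-788 is 4.5%.
Duty = £55,464.04 × 4.5% = £2,495.88.

£2,495.88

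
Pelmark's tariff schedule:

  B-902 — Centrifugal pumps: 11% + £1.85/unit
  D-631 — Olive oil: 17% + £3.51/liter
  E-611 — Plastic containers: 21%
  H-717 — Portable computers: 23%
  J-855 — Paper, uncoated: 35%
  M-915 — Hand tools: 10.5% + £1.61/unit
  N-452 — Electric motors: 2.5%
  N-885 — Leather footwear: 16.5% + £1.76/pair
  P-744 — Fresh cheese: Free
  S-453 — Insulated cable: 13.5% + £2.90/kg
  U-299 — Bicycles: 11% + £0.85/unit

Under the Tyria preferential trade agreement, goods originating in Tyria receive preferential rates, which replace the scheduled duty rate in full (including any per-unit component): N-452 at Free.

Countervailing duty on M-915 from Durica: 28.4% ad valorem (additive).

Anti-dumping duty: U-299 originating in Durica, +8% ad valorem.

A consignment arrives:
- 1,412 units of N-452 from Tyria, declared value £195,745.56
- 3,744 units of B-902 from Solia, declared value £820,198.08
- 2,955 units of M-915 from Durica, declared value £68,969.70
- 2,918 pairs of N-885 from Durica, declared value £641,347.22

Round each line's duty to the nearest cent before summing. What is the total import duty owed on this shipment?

Line 1 (N-452, Tyria, 1,412 units, £195,745.56):
Base rate for N-452 is 2.5%.
Origin Tyria qualifies under the Pelmark–Tyria agreement and N-452 is covered: preferential rate Free applies instead.
Duty = £195,745.56 × 0% = £0.00.
Line 2 (B-902, Solia, 3,744 units, £820,198.08):
Base rate for B-902 is 11% + £1.85/unit.
Duty = £820,198.08 × 11% + 3,744 × £1.85 = £97,148.19.
Line 3 (M-915, Durica, 2,955 units, £68,969.70):
Base rate for M-915 is 10.5% + £1.61/unit.
Additional duty on M-915 from Durica: +28.4%. Applied ad valorem rate: 10.5% + 28.4% = 38.9%.
Duty = £68,969.70 × 38.9% + 2,955 × £1.61 = £31,586.76.
Line 4 (N-885, Durica, 2,918 pairs, £641,347.22):
Base rate for N-885 is 16.5% + £1.76/pair.
Duty = £641,347.22 × 16.5% + 2,918 × £1.76 = £110,957.97.
Total = £0.00 + £97,148.19 + £31,586.76 + £110,957.97 = £239,692.92.

£239,692.92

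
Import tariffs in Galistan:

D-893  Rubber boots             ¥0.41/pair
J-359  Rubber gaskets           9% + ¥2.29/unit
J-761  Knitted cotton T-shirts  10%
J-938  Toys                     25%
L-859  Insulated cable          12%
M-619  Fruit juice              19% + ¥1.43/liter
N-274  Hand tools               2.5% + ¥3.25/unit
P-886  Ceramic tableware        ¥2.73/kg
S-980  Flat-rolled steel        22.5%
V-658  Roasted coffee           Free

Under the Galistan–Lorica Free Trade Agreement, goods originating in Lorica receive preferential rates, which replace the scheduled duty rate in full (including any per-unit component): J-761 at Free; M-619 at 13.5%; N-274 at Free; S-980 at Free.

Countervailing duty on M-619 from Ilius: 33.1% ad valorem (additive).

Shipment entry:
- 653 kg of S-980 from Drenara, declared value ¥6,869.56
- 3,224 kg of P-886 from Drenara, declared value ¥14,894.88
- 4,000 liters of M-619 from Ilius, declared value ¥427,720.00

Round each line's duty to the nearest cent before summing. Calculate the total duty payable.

¥238,909.29

Line 1 (S-980, Drenara, 653 kg, ¥6,869.56):
Base rate for S-980 is 22.5%.
S-980 has an FTA preferential rate, but origin Drenara is not Lorica; base rate stands.
Duty = ¥6,869.56 × 22.5% = ¥1,545.65.
Line 2 (P-886, Drenara, 3,224 kg, ¥14,894.88):
Base rate for P-886 is ¥2.73/kg.
Duty = 3,224 × ¥2.73 = ¥8,801.52.
Line 3 (M-619, Ilius, 4,000 liters, ¥427,720.00):
Base rate for M-619 is 19% + ¥1.43/liter.
M-619 has an FTA preferential rate, but origin Ilius is not Lorica; base rate stands.
Additional duty on M-619 from Ilius: +33.1%. Applied ad valorem rate: 19% + 33.1% = 52.1%.
Duty = ¥427,720.00 × 52.1% + 4,000 × ¥1.43 = ¥228,562.12.
Total = ¥1,545.65 + ¥8,801.52 + ¥228,562.12 = ¥238,909.29.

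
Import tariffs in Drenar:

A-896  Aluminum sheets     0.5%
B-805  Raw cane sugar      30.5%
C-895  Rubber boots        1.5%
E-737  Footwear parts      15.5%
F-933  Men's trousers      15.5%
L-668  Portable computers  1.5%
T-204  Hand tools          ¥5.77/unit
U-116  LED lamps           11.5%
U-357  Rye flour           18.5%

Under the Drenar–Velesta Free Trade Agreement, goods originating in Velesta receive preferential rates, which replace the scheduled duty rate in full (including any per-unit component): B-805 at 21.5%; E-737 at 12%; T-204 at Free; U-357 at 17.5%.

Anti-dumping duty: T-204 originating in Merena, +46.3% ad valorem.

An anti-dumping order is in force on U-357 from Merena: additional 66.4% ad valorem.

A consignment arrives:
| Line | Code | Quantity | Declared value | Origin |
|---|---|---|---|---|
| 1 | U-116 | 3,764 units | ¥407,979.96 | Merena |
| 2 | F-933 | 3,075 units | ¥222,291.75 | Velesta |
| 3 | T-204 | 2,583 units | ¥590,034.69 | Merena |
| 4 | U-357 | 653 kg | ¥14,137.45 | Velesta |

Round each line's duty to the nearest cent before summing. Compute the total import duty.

¥371,936.94

Line 1 (U-116, Merena, 3,764 units, ¥407,979.96):
Base rate for U-116 is 11.5%.
Duty = ¥407,979.96 × 11.5% = ¥46,917.70.
Line 2 (F-933, Velesta, 3,075 units, ¥222,291.75):
Base rate for F-933 is 15.5%.
Origin Velesta is the FTA partner but F-933 is not on the preference list; base rate stands.
Duty = ¥222,291.75 × 15.5% = ¥34,455.22.
Line 3 (T-204, Merena, 2,583 units, ¥590,034.69):
Base rate for T-204 is ¥5.77/unit.
T-204 has an FTA preferential rate, but origin Merena is not Velesta; base rate stands.
Additional duty on T-204 from Merena: +46.3% ad valorem. Applied ad valorem rate = 46.3%.
Duty = ¥590,034.69 × 46.3% + 2,583 × ¥5.77 = ¥288,089.97.
Line 4 (U-357, Velesta, 653 kg, ¥14,137.45):
Base rate for U-357 is 18.5%.
Origin Velesta qualifies under the Drenar–Velesta agreement and U-357 is covered: preferential rate 17.5% applies instead.
The additional-duty order on U-357 targets Merena, not Velesta; it does not apply.
Duty = ¥14,137.45 × 17.5% = ¥2,474.05.
Total = ¥46,917.70 + ¥34,455.22 + ¥288,089.97 + ¥2,474.05 = ¥371,936.94.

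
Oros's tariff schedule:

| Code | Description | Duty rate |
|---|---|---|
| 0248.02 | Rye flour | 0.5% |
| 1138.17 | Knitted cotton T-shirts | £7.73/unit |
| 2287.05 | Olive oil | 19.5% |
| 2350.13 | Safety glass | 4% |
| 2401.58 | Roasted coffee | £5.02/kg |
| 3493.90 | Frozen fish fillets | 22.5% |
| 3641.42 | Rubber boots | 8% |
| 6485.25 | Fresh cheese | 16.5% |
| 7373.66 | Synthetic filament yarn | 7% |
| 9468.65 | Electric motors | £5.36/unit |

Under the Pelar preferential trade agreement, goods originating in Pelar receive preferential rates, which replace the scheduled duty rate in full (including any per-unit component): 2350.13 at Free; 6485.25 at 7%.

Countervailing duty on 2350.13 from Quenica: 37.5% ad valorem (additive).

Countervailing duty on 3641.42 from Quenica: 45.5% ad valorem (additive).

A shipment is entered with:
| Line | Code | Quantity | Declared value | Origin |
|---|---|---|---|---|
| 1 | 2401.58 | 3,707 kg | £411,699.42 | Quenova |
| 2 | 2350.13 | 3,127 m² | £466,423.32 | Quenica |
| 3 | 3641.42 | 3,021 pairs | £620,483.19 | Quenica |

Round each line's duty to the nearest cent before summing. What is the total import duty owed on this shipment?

Line 1 (2401.58, Quenova, 3,707 kg, £411,699.42):
Base rate for 2401.58 is £5.02/kg.
Duty = 3,707 × £5.02 = £18,609.14.
Line 2 (2350.13, Quenica, 3,127 m², £466,423.32):
Base rate for 2350.13 is 4%.
2350.13 has an FTA preferential rate, but origin Quenica is not Pelar; base rate stands.
Additional duty on 2350.13 from Quenica: +37.5%. Applied ad valorem rate: 4% + 37.5% = 41.5%.
Duty = £466,423.32 × 41.5% = £193,565.68.
Line 3 (3641.42, Quenica, 3,021 pairs, £620,483.19):
Base rate for 3641.42 is 8%.
Additional duty on 3641.42 from Quenica: +45.5%. Applied ad valorem rate: 8% + 45.5% = 53.5%.
Duty = £620,483.19 × 53.5% = £331,958.51.
Total = £18,609.14 + £193,565.68 + £331,958.51 = £544,133.33.

£544,133.33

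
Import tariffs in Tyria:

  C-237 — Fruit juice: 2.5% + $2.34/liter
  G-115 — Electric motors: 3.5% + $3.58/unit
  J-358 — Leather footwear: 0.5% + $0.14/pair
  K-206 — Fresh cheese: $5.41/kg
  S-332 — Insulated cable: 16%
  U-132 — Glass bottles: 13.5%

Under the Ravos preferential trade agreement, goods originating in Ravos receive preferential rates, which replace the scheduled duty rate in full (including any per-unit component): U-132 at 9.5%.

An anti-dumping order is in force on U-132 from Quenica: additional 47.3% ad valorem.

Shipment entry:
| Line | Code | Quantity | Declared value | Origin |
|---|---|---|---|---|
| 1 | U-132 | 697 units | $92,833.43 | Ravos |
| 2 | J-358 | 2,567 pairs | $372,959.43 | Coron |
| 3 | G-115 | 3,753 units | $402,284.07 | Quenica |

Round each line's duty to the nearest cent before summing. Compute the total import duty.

$38,559.04

Line 1 (U-132, Ravos, 697 units, $92,833.43):
Base rate for U-132 is 13.5%.
Origin Ravos qualifies under the Tyria–Ravos agreement and U-132 is covered: preferential rate 9.5% applies instead.
The additional-duty order on U-132 targets Quenica, not Ravos; it does not apply.
Duty = $92,833.43 × 9.5% = $8,819.18.
Line 2 (J-358, Coron, 2,567 pairs, $372,959.43):
Base rate for J-358 is 0.5% + $0.14/pair.
Duty = $372,959.43 × 0.5% + 2,567 × $0.14 = $2,224.18.
Line 3 (G-115, Quenica, 3,753 units, $402,284.07):
Base rate for G-115 is 3.5% + $3.58/unit.
Duty = $402,284.07 × 3.5% + 3,753 × $3.58 = $27,515.68.
Total = $8,819.18 + $2,224.18 + $27,515.68 = $38,559.04.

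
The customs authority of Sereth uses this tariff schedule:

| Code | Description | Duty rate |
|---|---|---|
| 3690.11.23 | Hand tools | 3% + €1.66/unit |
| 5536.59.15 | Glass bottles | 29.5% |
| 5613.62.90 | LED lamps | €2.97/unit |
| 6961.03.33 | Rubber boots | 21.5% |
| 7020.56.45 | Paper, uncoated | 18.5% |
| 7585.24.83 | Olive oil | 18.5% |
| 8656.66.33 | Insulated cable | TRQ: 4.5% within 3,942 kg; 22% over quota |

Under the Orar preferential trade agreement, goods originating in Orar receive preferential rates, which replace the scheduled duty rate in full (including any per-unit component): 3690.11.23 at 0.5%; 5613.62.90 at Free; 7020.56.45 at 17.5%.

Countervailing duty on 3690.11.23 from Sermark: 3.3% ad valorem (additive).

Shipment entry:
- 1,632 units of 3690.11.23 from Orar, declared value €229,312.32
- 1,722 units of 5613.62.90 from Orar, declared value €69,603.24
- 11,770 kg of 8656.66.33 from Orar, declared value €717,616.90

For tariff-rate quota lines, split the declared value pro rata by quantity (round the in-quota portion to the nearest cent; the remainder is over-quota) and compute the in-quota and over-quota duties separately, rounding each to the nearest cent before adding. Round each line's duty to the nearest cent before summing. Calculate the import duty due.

Line 1 (3690.11.23, Orar, 1,632 units, €229,312.32):
Base rate for 3690.11.23 is 3% + €1.66/unit.
Origin Orar qualifies under the Sereth–Orar agreement and 3690.11.23 is covered: preferential rate 0.5% applies instead.
The additional-duty order on 3690.11.23 targets Sermark, not Orar; it does not apply.
Duty = €229,312.32 × 0.5% = €1,146.56.
Line 2 (5613.62.90, Orar, 1,722 units, €69,603.24):
Base rate for 5613.62.90 is €2.97/unit.
Origin Orar qualifies under the Sereth–Orar agreement and 5613.62.90 is covered: preferential rate Free applies instead.
Duty = €69,603.24 × 0% = €0.00.
Line 3 (8656.66.33, Orar, 11,770 kg, €717,616.90):
Code 8656.66.33 is under a tariff-rate quota (threshold 3,942 kg). In-quota: 3,942 kg at 4.5%; over-quota: 7,828 kg at 22%.
Pro-rata value split: in-quota = €717,616.90 × 3,942/11,770 = €240,343.74; over-quota = €717,616.90 − €240,343.74 = €477,273.16.
In-quota duty = €240,343.74 × 4.5% = €10,815.47. Over-quota duty = €477,273.16 × 22% = €105,000.10.
Line duty = €10,815.47 + €105,000.10 = €115,815.57.
Total = €1,146.56 + €0.00 + €115,815.57 = €116,962.13.

€116,962.13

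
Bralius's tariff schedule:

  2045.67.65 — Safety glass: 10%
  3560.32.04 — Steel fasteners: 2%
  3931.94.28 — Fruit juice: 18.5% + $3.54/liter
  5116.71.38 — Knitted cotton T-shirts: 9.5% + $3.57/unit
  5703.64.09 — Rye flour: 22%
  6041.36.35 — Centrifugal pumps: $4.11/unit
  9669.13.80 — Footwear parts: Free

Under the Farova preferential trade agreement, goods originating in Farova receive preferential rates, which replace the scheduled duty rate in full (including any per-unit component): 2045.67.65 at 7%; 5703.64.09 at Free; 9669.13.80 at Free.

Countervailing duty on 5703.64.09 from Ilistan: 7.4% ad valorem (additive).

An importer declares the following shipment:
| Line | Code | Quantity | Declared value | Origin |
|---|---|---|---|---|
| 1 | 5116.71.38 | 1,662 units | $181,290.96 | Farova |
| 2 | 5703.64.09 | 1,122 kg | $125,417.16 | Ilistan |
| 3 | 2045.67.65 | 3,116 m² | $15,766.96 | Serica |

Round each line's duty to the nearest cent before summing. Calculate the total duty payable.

Line 1 (5116.71.38, Farova, 1,662 units, $181,290.96):
Base rate for 5116.71.38 is 9.5% + $3.57/unit.
Origin Farova is the FTA partner but 5116.71.38 is not on the preference list; base rate stands.
Duty = $181,290.96 × 9.5% + 1,662 × $3.57 = $23,155.98.
Line 2 (5703.64.09, Ilistan, 1,122 kg, $125,417.16):
Base rate for 5703.64.09 is 22%.
5703.64.09 has an FTA preferential rate, but origin Ilistan is not Farova; base rate stands.
Additional duty on 5703.64.09 from Ilistan: +7.4%. Applied ad valorem rate: 22% + 7.4% = 29.4%.
Duty = $125,417.16 × 29.4% = $36,872.65.
Line 3 (2045.67.65, Serica, 3,116 m², $15,766.96):
Base rate for 2045.67.65 is 10%.
2045.67.65 has an FTA preferential rate, but origin Serica is not Farova; base rate stands.
Duty = $15,766.96 × 10% = $1,576.70.
Total = $23,155.98 + $36,872.65 + $1,576.70 = $61,605.33.

$61,605.33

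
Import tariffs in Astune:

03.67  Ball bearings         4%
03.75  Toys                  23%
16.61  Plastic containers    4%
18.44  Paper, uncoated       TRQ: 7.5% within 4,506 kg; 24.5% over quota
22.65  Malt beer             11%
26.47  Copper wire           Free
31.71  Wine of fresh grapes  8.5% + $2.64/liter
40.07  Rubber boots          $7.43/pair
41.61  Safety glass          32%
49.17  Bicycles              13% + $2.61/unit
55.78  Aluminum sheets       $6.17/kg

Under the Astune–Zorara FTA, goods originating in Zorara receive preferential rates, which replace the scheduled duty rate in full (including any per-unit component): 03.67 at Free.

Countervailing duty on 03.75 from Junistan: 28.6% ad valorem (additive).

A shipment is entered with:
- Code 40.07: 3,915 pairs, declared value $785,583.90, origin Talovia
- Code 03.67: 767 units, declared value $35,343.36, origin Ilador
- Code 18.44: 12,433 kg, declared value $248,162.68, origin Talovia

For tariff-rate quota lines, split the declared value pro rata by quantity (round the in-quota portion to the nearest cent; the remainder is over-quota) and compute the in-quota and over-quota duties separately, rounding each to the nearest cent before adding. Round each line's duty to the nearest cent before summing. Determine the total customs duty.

Line 1 (40.07, Talovia, 3,915 pairs, $785,583.90):
Base rate for 40.07 is $7.43/pair.
Duty = 3,915 × $7.43 = $29,088.45.
Line 2 (03.67, Ilador, 767 units, $35,343.36):
Base rate for 03.67 is 4%.
03.67 has an FTA preferential rate, but origin Ilador is not Zorara; base rate stands.
Duty = $35,343.36 × 4% = $1,413.73.
Line 3 (18.44, Talovia, 12,433 kg, $248,162.68):
Code 18.44 is under a tariff-rate quota (threshold 4,506 kg). In-quota: 4,506 kg at 7.5%; over-quota: 7,927 kg at 24.5%.
Pro-rata value split: in-quota = $248,162.68 × 4,506/12,433 = $89,939.76; over-quota = $248,162.68 − $89,939.76 = $158,222.92.
In-quota duty = $89,939.76 × 7.5% = $6,745.48. Over-quota duty = $158,222.92 × 24.5% = $38,764.62.
Line duty = $6,745.48 + $38,764.62 = $45,510.10.
Total = $29,088.45 + $1,413.73 + $45,510.10 = $76,012.28.

$76,012.28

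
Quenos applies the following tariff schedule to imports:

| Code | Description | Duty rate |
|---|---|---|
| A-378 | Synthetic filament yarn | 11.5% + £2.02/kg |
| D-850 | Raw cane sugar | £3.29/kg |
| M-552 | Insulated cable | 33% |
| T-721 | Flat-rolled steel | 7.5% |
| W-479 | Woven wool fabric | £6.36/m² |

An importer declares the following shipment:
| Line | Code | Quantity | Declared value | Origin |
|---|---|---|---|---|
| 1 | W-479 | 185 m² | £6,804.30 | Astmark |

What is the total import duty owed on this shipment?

Line 1 (W-479, Astmark, 185 m², £6,804.30):
Base rate for W-479 is £6.36/m².
Duty = 185 × £6.36 = £1,176.60.

£1,176.60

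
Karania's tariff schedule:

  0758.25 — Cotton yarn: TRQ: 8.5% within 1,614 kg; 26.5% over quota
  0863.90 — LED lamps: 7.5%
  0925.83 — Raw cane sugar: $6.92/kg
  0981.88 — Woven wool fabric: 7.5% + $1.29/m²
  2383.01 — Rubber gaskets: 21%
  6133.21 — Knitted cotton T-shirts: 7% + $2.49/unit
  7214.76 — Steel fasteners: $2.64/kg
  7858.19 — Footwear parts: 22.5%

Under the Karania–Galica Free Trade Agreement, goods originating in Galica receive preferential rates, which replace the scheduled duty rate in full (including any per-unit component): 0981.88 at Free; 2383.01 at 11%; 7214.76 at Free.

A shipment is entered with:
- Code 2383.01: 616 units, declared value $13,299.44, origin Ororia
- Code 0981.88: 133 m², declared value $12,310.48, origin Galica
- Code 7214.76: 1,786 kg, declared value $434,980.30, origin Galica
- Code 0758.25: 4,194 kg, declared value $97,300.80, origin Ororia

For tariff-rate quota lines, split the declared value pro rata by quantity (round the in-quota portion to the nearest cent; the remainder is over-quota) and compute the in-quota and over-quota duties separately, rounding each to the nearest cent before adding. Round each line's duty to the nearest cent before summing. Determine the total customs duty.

Line 1 (2383.01, Ororia, 616 units, $13,299.44):
Base rate for 2383.01 is 21%.
2383.01 has an FTA preferential rate, but origin Ororia is not Galica; base rate stands.
Duty = $13,299.44 × 21% = $2,792.88.
Line 2 (0981.88, Galica, 133 m², $12,310.48):
Base rate for 0981.88 is 7.5% + $1.29/m².
Origin Galica qualifies under the Karania–Galica agreement and 0981.88 is covered: preferential rate Free applies instead.
Duty = $12,310.48 × 0% = $0.00.
Line 3 (7214.76, Galica, 1,786 kg, $434,980.30):
Base rate for 7214.76 is $2.64/kg.
Origin Galica qualifies under the Karania–Galica agreement and 7214.76 is covered: preferential rate Free applies instead.
Duty = $434,980.30 × 0% = $0.00.
Line 4 (0758.25, Ororia, 4,194 kg, $97,300.80):
Code 0758.25 is under a tariff-rate quota (threshold 1,614 kg). In-quota: 1,614 kg at 8.5%; over-quota: 2,580 kg at 26.5%.
Pro-rata value split: in-quota = $97,300.80 × 1,614/4,194 = $37,444.80; over-quota = $97,300.80 − $37,444.80 = $59,856.00.
In-quota duty = $37,444.80 × 8.5% = $3,182.81. Over-quota duty = $59,856.00 × 26.5% = $15,861.84.
Line duty = $3,182.81 + $15,861.84 = $19,044.65.
Total = $2,792.88 + $0.00 + $0.00 + $19,044.65 = $21,837.53.

$21,837.53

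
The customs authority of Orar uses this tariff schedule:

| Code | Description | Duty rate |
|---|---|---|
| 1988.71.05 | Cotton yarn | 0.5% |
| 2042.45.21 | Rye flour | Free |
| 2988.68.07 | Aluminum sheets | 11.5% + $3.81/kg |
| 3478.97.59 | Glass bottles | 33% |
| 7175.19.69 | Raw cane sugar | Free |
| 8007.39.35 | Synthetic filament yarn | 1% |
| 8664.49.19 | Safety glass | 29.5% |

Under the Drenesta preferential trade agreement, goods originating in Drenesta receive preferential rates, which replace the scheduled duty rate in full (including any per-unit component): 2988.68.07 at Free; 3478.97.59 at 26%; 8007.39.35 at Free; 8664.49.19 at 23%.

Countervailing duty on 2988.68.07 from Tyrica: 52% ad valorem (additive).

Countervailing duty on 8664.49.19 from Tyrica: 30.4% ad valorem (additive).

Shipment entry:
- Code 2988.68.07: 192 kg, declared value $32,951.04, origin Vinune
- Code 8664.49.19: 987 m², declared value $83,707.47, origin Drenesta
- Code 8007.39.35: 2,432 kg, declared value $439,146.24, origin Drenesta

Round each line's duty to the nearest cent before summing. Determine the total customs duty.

$23,773.61

Line 1 (2988.68.07, Vinune, 192 kg, $32,951.04):
Base rate for 2988.68.07 is 11.5% + $3.81/kg.
2988.68.07 has an FTA preferential rate, but origin Vinune is not Drenesta; base rate stands.
The additional-duty order on 2988.68.07 targets Tyrica, not Vinune; it does not apply.
Duty = $32,951.04 × 11.5% + 192 × $3.81 = $4,520.89.
Line 2 (8664.49.19, Drenesta, 987 m², $83,707.47):
Base rate for 8664.49.19 is 29.5%.
Origin Drenesta qualifies under the Orar–Drenesta agreement and 8664.49.19 is covered: preferential rate 23% applies instead.
The additional-duty order on 8664.49.19 targets Tyrica, not Drenesta; it does not apply.
Duty = $83,707.47 × 23% = $19,252.72.
Line 3 (8007.39.35, Drenesta, 2,432 kg, $439,146.24):
Base rate for 8007.39.35 is 1%.
Origin Drenesta qualifies under the Orar–Drenesta agreement and 8007.39.35 is covered: preferential rate Free applies instead.
Duty = $439,146.24 × 0% = $0.00.
Total = $4,520.89 + $19,252.72 + $0.00 = $23,773.61.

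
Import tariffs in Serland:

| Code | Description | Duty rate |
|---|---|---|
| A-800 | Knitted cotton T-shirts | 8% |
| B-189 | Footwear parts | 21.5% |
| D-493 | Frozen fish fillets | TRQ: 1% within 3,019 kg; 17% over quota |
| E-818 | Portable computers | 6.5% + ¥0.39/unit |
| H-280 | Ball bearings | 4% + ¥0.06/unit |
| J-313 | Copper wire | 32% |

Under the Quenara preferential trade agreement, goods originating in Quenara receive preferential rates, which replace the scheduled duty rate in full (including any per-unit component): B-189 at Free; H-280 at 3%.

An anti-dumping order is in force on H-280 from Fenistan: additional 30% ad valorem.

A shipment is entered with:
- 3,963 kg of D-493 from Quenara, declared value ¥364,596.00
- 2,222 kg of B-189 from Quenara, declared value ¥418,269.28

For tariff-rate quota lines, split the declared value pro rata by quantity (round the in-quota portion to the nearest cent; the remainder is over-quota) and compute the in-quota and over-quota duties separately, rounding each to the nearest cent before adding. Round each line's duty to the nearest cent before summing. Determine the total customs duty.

¥17,541.64

Line 1 (D-493, Quenara, 3,963 kg, ¥364,596.00):
Code D-493 is under a tariff-rate quota (threshold 3,019 kg). In-quota: 3,019 kg at 1%; over-quota: 944 kg at 17%.
Pro-rata value split: in-quota = ¥364,596.00 × 3,019/3,963 = ¥277,748.00; over-quota = ¥364,596.00 − ¥277,748.00 = ¥86,848.00.
In-quota duty = ¥277,748.00 × 1% = ¥2,777.48. Over-quota duty = ¥86,848.00 × 17% = ¥14,764.16.
Line duty = ¥2,777.48 + ¥14,764.16 = ¥17,541.64.
Line 2 (B-189, Quenara, 2,222 kg, ¥418,269.28):
Base rate for B-189 is 21.5%.
Origin Quenara qualifies under the Serland–Quenara agreement and B-189 is covered: preferential rate Free applies instead.
Duty = ¥418,269.28 × 0% = ¥0.00.
Total = ¥17,541.64 + ¥0.00 = ¥17,541.64.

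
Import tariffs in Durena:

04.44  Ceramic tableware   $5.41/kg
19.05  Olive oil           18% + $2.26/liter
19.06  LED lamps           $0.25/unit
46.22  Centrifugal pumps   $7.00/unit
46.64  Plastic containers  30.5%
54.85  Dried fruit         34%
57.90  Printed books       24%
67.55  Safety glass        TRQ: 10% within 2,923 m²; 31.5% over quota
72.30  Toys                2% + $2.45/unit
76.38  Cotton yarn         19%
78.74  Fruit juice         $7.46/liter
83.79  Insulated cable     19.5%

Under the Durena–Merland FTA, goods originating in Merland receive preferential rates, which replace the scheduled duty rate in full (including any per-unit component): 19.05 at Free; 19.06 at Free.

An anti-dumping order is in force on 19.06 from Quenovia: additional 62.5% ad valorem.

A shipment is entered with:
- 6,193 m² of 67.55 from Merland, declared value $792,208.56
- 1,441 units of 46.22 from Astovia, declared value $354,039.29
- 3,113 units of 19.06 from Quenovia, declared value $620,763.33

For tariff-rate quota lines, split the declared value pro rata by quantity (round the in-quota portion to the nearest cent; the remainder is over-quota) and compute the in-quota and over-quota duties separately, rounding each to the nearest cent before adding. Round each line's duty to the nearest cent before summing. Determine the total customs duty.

Line 1 (67.55, Merland, 6,193 m², $792,208.56):
Code 67.55 is under a tariff-rate quota (threshold 2,923 m²). In-quota: 2,923 m² at 10%; over-quota: 3,270 m² at 31.5%.
Pro-rata value split: in-quota = $792,208.56 × 2,923/6,193 = $373,910.16; over-quota = $792,208.56 − $373,910.16 = $418,298.40.
In-quota duty = $373,910.16 × 10% = $37,391.02. Over-quota duty = $418,298.40 × 31.5% = $131,764.00.
Line duty = $37,391.02 + $131,764.00 = $169,155.02.
Line 2 (46.22, Astovia, 1,441 units, $354,039.29):
Base rate for 46.22 is $7.00/unit.
Duty = 1,441 × $7.00 = $10,087.00.
Line 3 (19.06, Quenovia, 3,113 units, $620,763.33):
Base rate for 19.06 is $0.25/unit.
19.06 has an FTA preferential rate, but origin Quenovia is not Merland; base rate stands.
Additional duty on 19.06 from Quenovia: +62.5% ad valorem. Applied ad valorem rate = 62.5%.
Duty = $620,763.33 × 62.5% + 3,113 × $0.25 = $388,755.33.
Total = $169,155.02 + $10,087.00 + $388,755.33 = $567,997.35.

$567,997.35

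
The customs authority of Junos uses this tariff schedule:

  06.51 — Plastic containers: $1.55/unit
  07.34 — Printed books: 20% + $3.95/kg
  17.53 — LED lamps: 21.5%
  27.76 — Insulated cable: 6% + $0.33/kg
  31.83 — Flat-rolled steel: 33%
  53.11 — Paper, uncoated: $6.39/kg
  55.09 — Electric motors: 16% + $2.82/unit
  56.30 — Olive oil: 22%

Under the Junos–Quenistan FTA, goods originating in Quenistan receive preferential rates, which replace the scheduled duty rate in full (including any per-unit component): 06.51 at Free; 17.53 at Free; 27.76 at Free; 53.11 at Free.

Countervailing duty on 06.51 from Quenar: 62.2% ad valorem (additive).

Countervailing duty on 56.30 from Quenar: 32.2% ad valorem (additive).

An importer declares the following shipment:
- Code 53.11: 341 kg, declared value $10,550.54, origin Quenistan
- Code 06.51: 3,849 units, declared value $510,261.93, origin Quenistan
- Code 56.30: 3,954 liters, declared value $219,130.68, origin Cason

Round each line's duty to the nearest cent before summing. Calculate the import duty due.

Line 1 (53.11, Quenistan, 341 kg, $10,550.54):
Base rate for 53.11 is $6.39/kg.
Origin Quenistan qualifies under the Junos–Quenistan agreement and 53.11 is covered: preferential rate Free applies instead.
Duty = $10,550.54 × 0% = $0.00.
Line 2 (06.51, Quenistan, 3,849 units, $510,261.93):
Base rate for 06.51 is $1.55/unit.
Origin Quenistan qualifies under the Junos–Quenistan agreement and 06.51 is covered: preferential rate Free applies instead.
The additional-duty order on 06.51 targets Quenar, not Quenistan; it does not apply.
Duty = $510,261.93 × 0% = $0.00.
Line 3 (56.30, Cason, 3,954 liters, $219,130.68):
Base rate for 56.30 is 22%.
The additional-duty order on 56.30 targets Quenar, not Cason; it does not apply.
Duty = $219,130.68 × 22% = $48,208.75.
Total = $0.00 + $0.00 + $48,208.75 = $48,208.75.

$48,208.75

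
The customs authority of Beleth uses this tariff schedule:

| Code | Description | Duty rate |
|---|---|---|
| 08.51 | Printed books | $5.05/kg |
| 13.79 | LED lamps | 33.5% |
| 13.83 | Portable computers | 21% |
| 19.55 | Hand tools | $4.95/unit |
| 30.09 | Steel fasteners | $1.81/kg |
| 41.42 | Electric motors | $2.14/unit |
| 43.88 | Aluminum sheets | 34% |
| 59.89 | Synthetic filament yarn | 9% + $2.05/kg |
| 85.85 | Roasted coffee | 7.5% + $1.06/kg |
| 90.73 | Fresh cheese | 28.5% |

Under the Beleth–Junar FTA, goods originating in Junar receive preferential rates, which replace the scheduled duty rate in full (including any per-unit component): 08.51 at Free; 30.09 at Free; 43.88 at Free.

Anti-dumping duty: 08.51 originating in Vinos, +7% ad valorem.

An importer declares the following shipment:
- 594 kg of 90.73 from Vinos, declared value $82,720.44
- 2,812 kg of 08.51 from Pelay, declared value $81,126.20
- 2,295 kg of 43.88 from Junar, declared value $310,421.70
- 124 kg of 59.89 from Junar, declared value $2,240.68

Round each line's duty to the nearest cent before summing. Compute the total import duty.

$38,231.79

Line 1 (90.73, Vinos, 594 kg, $82,720.44):
Base rate for 90.73 is 28.5%.
Duty = $82,720.44 × 28.5% = $23,575.33.
Line 2 (08.51, Pelay, 2,812 kg, $81,126.20):
Base rate for 08.51 is $5.05/kg.
08.51 has an FTA preferential rate, but origin Pelay is not Junar; base rate stands.
The additional-duty order on 08.51 targets Vinos, not Pelay; it does not apply.
Duty = 2,812 × $5.05 = $14,200.60.
Line 3 (43.88, Junar, 2,295 kg, $310,421.70):
Base rate for 43.88 is 34%.
Origin Junar qualifies under the Beleth–Junar agreement and 43.88 is covered: preferential rate Free applies instead.
Duty = $310,421.70 × 0% = $0.00.
Line 4 (59.89, Junar, 124 kg, $2,240.68):
Base rate for 59.89 is 9% + $2.05/kg.
Origin Junar is the FTA partner but 59.89 is not on the preference list; base rate stands.
Duty = $2,240.68 × 9% + 124 × $2.05 = $455.86.
Total = $23,575.33 + $14,200.60 + $0.00 + $455.86 = $38,231.79.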